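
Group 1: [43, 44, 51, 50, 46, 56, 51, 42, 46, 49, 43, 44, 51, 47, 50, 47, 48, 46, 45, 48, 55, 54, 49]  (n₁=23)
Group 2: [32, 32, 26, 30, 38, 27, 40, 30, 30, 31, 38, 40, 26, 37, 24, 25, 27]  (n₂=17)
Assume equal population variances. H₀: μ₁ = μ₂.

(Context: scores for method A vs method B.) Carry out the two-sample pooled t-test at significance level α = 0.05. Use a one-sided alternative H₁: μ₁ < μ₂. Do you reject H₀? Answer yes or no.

x̄₁=48.043, s₁=3.855, n₁=23
x̄₂=31.353, s₂=5.396, n₂=17
s_p² = [22·3.855² + 16·5.396²]/38 = 20.8642
SE = √(s_p²·(1/23+1/17)) = 1.4610
t = (48.043−31.353)/1.4610 = 11.4243
df = 38
p-value (one-sided, H₁ less) = 1.00000
At α=0.05: p ≥ α → fail to reject H₀

reject H₀: no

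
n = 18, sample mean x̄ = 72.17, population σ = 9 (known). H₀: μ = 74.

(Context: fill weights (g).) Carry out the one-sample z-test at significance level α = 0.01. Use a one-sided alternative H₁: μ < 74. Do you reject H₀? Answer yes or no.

SE = σ/√n = 9/√18 = 2.1213
z = (x̄−μ₀)/SE = (72.17−74)/2.1213 = -0.8627
p-value (one-sided, H₁ less) = 0.19416
At α=0.01: p ≥ α → fail to reject H₀

reject H₀: no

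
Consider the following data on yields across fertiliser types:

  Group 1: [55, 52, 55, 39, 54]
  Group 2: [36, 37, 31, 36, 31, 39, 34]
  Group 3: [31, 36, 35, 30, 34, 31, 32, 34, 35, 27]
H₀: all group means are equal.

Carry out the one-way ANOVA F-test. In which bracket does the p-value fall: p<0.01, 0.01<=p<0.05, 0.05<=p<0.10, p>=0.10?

Group means [51.00, 34.86, 32.50], grand mean 37.455
SSB = Σnᵢ(x̄ᵢ−x̄)² = 1210.097; SSW = ΣΣ(x−x̄ᵢ)² = 311.357
MSB = 1210.097/2 = 605.0487; MSW = 311.357/19 = 16.3872
F = MSB/MSW = 36.9220
df = (2, 19)
p-value (upper-tail) = 0.00000
→ bracket: p<0.01

p-value bracket: p<0.01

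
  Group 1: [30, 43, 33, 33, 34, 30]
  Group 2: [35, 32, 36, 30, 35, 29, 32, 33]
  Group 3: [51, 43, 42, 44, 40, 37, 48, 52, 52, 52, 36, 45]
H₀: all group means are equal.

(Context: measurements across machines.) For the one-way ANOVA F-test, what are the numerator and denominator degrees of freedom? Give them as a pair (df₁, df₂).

degrees of freedom = [2, 23]

k = 3 groups, N = 26 total
df = (k−1, N−k) = (3−1, 26−3) = (2, 23)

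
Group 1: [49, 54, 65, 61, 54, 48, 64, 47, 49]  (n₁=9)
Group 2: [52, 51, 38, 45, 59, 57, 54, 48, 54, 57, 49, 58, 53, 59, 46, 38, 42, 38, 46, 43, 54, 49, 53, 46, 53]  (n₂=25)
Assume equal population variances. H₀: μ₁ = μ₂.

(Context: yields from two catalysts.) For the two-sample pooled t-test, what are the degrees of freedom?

df = n₁ + n₂ − 2 = 9 + 25 − 2 = 32

degrees of freedom = 32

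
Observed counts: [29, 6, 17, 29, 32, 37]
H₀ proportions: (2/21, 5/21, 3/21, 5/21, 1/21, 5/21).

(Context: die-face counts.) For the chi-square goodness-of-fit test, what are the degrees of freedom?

degrees of freedom = 5

df = k − 1 = 6 − 1 = 5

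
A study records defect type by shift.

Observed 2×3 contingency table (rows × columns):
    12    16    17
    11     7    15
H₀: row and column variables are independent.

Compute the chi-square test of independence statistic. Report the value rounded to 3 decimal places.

Row totals [45, 33], col totals [23, 23, 32], n=78
χ² = (12−13.27)²/13.27 + (16−13.27)²/13.27 + (17−18.46)²/18.46 + (11−9.73)²/9.73 + (7−9.73)²/9.73 + (15−13.54)²/13.54 = 1.8888
df = 2

test statistic = 1.889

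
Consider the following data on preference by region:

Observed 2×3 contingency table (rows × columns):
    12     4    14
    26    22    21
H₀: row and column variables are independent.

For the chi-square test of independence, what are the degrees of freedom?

df = (r−1)(c−1) = (2−1)·(3−1) = 2

degrees of freedom = 2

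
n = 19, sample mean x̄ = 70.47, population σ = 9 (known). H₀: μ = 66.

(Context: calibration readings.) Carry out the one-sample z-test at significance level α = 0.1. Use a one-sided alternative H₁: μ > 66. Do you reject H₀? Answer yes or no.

SE = σ/√n = 9/√19 = 2.0647
z = (x̄−μ₀)/SE = (70.47−66)/2.0647 = 2.1649
p-value (one-sided, H₁ greater) = 0.01520
At α=0.1: p < α → reject H₀

reject H₀: yes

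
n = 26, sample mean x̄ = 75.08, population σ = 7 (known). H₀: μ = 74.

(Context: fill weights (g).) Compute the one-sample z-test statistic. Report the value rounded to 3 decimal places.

test statistic = 0.787

SE = σ/√n = 7/√26 = 1.3728
z = (x̄−μ₀)/SE = (75.08−74)/1.3728 = 0.7867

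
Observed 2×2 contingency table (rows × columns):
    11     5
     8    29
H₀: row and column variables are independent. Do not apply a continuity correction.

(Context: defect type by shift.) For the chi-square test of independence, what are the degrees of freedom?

degrees of freedom = 1

df = (r−1)(c−1) = (2−1)·(2−1) = 1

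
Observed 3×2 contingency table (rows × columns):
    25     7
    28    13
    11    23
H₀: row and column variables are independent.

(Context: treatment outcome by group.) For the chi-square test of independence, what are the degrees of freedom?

df = (r−1)(c−1) = (3−1)·(2−1) = 2

degrees of freedom = 2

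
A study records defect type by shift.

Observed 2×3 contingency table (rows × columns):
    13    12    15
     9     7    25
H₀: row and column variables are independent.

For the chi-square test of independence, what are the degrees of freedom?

degrees of freedom = 2

df = (r−1)(c−1) = (2−1)·(3−1) = 2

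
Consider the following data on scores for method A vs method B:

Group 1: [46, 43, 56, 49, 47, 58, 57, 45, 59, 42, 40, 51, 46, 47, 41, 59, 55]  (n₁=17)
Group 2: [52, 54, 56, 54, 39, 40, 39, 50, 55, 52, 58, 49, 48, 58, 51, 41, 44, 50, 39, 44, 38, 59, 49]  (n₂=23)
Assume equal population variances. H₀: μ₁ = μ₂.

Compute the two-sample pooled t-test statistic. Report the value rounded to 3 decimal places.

test statistic = 0.378

x̄₁=49.471, s₁=6.625, n₁=17
x̄₂=48.652, s₂=6.860, n₂=23
s_p² = [16·6.625² + 22·6.860²]/38 = 45.7224
SE = √(s_p²·(1/17+1/23)) = 2.1627
t = (49.471−48.652)/2.1627 = 0.3784
df = 38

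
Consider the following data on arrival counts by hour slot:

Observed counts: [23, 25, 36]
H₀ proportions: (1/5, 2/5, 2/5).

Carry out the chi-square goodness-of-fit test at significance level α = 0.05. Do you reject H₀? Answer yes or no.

reject H₀: no

n = 84; E_i = n·p_i = [16.80, 33.60, 33.60]
χ² = (23−16.80)²/16.80 + (25−33.60)²/33.60 + (36−33.60)²/33.60 = 4.6607
df = 2
p-value (upper-tail) = 0.09726
At α=0.05: p ≥ α → fail to reject H₀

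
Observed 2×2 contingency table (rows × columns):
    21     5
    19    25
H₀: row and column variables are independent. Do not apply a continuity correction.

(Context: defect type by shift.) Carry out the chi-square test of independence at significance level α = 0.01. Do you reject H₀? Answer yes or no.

Row totals [26, 44], col totals [40, 30], n=70
χ² = (21−14.86)²/14.86 + (5−11.14)²/11.14 + (19−25.14)²/25.14 + (25−18.86)²/18.86 = 9.4282
df = 1
p-value (upper-tail) = 0.00214
At α=0.01: p < α → reject H₀

reject H₀: yes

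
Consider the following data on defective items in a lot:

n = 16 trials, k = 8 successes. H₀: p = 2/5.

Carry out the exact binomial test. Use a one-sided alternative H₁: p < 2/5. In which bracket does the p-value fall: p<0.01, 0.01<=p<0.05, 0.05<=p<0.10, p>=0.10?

p-value bracket: p>=0.10

Exact binomial: n=16, k=8, p₀=2/5=0.4000
P(X≤8) from Σ C(n,i)·p₀^i·(1−p₀)^(n−i)
p-value (one-sided, H₁ less) = 0.85773
→ bracket: p>=0.10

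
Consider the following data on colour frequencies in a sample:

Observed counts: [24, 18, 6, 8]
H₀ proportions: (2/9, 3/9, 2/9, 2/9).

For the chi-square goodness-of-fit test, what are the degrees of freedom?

df = k − 1 = 4 − 1 = 3

degrees of freedom = 3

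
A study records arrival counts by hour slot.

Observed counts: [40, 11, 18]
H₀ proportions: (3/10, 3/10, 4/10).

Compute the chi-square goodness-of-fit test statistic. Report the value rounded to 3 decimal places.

test statistic = 25.879

n = 69; E_i = n·p_i = [20.70, 20.70, 27.60]
χ² = (40−20.70)²/20.70 + (11−20.70)²/20.70 + (18−27.60)²/27.60 = 25.8792
df = 2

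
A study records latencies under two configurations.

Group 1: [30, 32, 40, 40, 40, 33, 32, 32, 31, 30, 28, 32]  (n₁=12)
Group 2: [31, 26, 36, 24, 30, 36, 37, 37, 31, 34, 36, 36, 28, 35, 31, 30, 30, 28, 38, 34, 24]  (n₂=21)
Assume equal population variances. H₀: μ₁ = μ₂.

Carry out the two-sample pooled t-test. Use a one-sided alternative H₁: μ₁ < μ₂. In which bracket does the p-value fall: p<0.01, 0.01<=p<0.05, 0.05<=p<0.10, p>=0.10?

p-value bracket: p>=0.10

x̄₁=33.333, s₁=4.228, n₁=12
x̄₂=32.000, s₂=4.347, n₂=21
s_p² = [11·4.228² + 20·4.347²]/31 = 18.5376
SE = √(s_p²·(1/12+1/21)) = 1.5581
t = (33.333−32.000)/1.5581 = 0.8558
df = 31
p-value (one-sided, H₁ less) = 0.80065
→ bracket: p>=0.10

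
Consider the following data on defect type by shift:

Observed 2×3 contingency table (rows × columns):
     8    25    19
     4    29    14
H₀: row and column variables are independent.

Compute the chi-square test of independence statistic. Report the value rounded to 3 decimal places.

Row totals [52, 47], col totals [12, 54, 33], n=99
χ² = (8−6.30)²/6.30 + (25−28.36)²/28.36 + (19−17.33)²/17.33 + (4−5.70)²/5.70 + (29−25.64)²/25.64 + (14−15.67)²/15.67 = 2.1401
df = 2

test statistic = 2.140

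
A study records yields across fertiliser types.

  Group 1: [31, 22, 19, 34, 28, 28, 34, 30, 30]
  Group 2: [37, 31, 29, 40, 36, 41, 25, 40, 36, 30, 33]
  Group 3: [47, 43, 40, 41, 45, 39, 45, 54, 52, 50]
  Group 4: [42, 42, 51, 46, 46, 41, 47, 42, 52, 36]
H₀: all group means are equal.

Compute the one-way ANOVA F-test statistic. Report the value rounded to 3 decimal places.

test statistic = 25.541

Group means [28.44, 34.36, 45.60, 44.50], grand mean 38.375
SSB = Σnᵢ(x̄ᵢ−x̄)² = 1961.707; SSW = ΣΣ(x−x̄ᵢ)² = 921.668
MSB = 1961.707/3 = 653.9024; MSW = 921.668/36 = 25.6019
F = MSB/MSW = 25.5412
df = (3, 36)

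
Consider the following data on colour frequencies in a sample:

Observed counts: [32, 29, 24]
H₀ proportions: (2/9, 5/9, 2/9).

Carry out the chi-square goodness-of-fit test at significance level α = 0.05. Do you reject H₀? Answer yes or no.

reject H₀: yes

n = 85; E_i = n·p_i = [18.89, 47.22, 18.89]
χ² = (32−18.89)²/18.89 + (29−47.22)²/47.22 + (24−18.89)²/18.89 = 17.5153
df = 2
p-value (upper-tail) = 0.00016
At α=0.05: p < α → reject H₀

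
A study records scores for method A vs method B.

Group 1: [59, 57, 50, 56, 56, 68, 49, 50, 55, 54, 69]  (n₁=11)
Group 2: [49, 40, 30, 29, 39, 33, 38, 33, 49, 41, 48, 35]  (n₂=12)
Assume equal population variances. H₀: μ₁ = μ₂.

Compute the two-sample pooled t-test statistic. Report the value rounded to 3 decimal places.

x̄₁=56.636, s₁=6.667, n₁=11
x̄₂=38.667, s₂=7.101, n₂=12
s_p² = [10·6.667² + 11·7.101²]/21 = 47.5815
SE = √(s_p²·(1/11+1/12)) = 2.8794
t = (56.636−38.667)/2.8794 = 6.2409
df = 21

test statistic = 6.241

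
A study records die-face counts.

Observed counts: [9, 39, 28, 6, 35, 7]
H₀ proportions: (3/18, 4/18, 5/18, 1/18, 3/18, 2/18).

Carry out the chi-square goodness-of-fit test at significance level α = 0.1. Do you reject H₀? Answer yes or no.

reject H₀: yes

n = 124; E_i = n·p_i = [20.67, 27.56, 34.44, 6.89, 20.67, 13.78]
χ² = (9−20.67)²/20.67 + (39−27.56)²/27.56 + (28−34.44)²/34.44 + (6−6.89)²/6.89 + (35−20.67)²/20.67 + (7−13.78)²/13.78 = 25.9347
df = 5
p-value (upper-tail) = 0.00009
At α=0.1: p < α → reject H₀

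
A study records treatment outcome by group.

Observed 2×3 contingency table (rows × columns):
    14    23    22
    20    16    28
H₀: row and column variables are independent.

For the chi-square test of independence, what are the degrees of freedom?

degrees of freedom = 2

df = (r−1)(c−1) = (2−1)·(3−1) = 2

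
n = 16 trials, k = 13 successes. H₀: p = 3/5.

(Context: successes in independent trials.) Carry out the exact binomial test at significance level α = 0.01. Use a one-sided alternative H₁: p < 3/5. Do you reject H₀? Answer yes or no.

reject H₀: no

Exact binomial: n=16, k=13, p₀=3/5=0.6000
P(X≤13) from Σ C(n,i)·p₀^i·(1−p₀)^(n−i)
p-value (one-sided, H₁ less) = 0.98166
At α=0.01: p ≥ α → fail to reject H₀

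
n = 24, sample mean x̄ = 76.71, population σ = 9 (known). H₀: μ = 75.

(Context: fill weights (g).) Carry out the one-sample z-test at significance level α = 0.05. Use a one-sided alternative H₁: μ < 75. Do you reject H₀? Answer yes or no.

SE = σ/√n = 9/√24 = 1.8371
z = (x̄−μ₀)/SE = (76.71−75)/1.8371 = 0.9308
p-value (one-sided, H₁ less) = 0.82402
At α=0.05: p ≥ α → fail to reject H₀

reject H₀: no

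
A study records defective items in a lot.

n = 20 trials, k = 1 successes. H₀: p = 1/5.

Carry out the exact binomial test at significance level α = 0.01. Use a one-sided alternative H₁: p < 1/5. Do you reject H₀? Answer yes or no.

reject H₀: no

Exact binomial: n=20, k=1, p₀=1/5=0.2000
P(X≤1) from Σ C(n,i)·p₀^i·(1−p₀)^(n−i)
p-value (one-sided, H₁ less) = 0.06918
At α=0.01: p ≥ α → fail to reject H₀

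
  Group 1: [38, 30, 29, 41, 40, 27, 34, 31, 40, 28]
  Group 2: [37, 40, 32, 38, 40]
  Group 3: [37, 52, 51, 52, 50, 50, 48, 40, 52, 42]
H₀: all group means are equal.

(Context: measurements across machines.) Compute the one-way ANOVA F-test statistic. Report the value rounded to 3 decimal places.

Group means [33.80, 37.40, 47.40], grand mean 39.960
SSB = Σnᵢ(x̄ᵢ−x̄)² = 965.760; SSW = ΣΣ(x−x̄ᵢ)² = 597.200
MSB = 965.760/2 = 482.8800; MSW = 597.200/22 = 27.1455
F = MSB/MSW = 17.7886
df = (2, 22)

test statistic = 17.789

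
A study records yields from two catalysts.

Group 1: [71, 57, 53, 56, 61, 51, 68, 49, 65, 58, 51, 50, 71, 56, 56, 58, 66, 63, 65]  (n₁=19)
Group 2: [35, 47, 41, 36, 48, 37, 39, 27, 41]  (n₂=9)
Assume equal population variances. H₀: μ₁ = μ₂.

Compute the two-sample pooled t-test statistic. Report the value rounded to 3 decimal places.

test statistic = 7.312

x̄₁=59.211, s₁=7.020, n₁=19
x̄₂=39.000, s₂=6.384, n₂=9
s_p² = [18·7.020² + 8·6.384²]/26 = 46.6599
SE = √(s_p²·(1/19+1/9)) = 2.7641
t = (59.211−39.000)/2.7641 = 7.3118
df = 26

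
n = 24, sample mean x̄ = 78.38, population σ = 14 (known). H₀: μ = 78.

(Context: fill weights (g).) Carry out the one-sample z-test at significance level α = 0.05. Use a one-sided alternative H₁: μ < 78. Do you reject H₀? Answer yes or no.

SE = σ/√n = 14/√24 = 2.8577
z = (x̄−μ₀)/SE = (78.38−78)/2.8577 = 0.1330
p-value (one-sided, H₁ less) = 0.55289
At α=0.05: p ≥ α → fail to reject H₀

reject H₀: no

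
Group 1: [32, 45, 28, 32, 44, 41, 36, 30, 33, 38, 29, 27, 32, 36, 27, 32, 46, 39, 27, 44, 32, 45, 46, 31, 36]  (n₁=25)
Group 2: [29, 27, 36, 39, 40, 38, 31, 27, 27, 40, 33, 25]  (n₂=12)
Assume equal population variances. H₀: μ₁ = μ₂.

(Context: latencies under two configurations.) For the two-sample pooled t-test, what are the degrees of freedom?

df = n₁ + n₂ − 2 = 25 + 12 − 2 = 35

degrees of freedom = 35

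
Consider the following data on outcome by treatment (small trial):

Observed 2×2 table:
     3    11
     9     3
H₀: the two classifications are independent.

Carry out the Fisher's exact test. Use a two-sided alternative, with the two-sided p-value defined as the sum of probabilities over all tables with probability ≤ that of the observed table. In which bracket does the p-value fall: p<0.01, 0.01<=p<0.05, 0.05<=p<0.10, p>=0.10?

p-value bracket: 0.01<=p<0.05

Margins: r₁=14, r₂=12, c₁=12, c₂=14, n=26
p_obs = C(14,3)·C(12,9)/C(26,12); sum pmf over tables with pmf ≤ p_obs
p-value (two-sided) = 0.01623
→ bracket: 0.01<=p<0.05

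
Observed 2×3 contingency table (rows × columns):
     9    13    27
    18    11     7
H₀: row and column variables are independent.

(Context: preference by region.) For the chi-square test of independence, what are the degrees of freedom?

df = (r−1)(c−1) = (2−1)·(3−1) = 2

degrees of freedom = 2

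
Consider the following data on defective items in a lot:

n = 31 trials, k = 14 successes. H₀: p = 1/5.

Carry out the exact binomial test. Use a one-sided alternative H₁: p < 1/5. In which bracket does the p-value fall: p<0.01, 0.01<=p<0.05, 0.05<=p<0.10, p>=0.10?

p-value bracket: p>=0.10

Exact binomial: n=31, k=14, p₀=1/5=0.2000
P(X≤14) from Σ C(n,i)·p₀^i·(1−p₀)^(n−i)
p-value (one-sided, H₁ less) = 0.99963
→ bracket: p>=0.10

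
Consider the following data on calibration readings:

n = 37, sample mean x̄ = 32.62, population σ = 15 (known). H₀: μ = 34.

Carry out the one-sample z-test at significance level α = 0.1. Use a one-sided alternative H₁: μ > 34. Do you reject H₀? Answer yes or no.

SE = σ/√n = 15/√37 = 2.4660
z = (x̄−μ₀)/SE = (32.62−34)/2.4660 = -0.5596
p-value (one-sided, H₁ greater) = 0.71213
At α=0.1: p ≥ α → fail to reject H₀

reject H₀: no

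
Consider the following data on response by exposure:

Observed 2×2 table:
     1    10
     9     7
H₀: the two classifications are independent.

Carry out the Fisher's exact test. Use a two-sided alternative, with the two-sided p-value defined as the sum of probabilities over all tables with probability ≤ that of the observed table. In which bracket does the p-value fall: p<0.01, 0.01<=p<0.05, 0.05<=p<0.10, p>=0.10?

Margins: r₁=11, r₂=16, c₁=10, c₂=17, n=27
p_obs = C(11,1)·C(16,9)/C(27,10); sum pmf over tables with pmf ≤ p_obs
p-value (two-sided) = 0.01832
→ bracket: 0.01<=p<0.05

p-value bracket: 0.01<=p<0.05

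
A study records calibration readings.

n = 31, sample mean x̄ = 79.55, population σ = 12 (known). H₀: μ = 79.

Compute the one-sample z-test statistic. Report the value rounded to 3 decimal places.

SE = σ/√n = 12/√31 = 2.1553
z = (x̄−μ₀)/SE = (79.55−79)/2.1553 = 0.2552

test statistic = 0.255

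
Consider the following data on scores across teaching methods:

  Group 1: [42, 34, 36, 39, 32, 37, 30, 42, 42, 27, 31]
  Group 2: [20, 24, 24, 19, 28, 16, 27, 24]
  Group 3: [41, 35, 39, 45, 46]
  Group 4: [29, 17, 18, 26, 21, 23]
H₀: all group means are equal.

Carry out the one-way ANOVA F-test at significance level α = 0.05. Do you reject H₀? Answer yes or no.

Group means [35.64, 22.75, 41.20, 22.33], grand mean 30.467
SSB = Σnᵢ(x̄ᵢ−x̄)² = 1743.288; SSW = ΣΣ(x−x̄ᵢ)² = 584.179
MSB = 1743.288/3 = 581.0960; MSW = 584.179/26 = 22.4684
F = MSB/MSW = 25.8628
df = (3, 26)
p-value (upper-tail) = 0.00000
At α=0.05: p < α → reject H₀

reject H₀: yes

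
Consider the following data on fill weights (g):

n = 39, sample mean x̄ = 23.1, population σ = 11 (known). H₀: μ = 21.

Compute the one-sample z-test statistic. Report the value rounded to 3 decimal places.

test statistic = 1.192

SE = σ/√n = 11/√39 = 1.7614
z = (x̄−μ₀)/SE = (23.1−21)/1.7614 = 1.1922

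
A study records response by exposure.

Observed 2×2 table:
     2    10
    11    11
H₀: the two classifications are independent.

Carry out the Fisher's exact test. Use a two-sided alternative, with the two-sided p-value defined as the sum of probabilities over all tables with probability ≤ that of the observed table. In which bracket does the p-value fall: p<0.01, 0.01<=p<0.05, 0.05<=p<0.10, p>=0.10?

Margins: r₁=12, r₂=22, c₁=13, c₂=21, n=34
p_obs = C(12,2)·C(22,11)/C(34,13); sum pmf over tables with pmf ≤ p_obs
p-value (two-sided) = 0.07496
→ bracket: 0.05<=p<0.10

p-value bracket: 0.05<=p<0.10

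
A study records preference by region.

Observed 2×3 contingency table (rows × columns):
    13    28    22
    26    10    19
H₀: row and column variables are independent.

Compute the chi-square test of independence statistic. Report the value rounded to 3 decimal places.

Row totals [63, 55], col totals [39, 38, 41], n=118
χ² = (13−20.82)²/20.82 + (28−20.29)²/20.29 + (22−21.89)²/21.89 + (26−18.18)²/18.18 + (10−17.71)²/17.71 + (19−19.11)²/19.11 = 12.5947
df = 2

test statistic = 12.595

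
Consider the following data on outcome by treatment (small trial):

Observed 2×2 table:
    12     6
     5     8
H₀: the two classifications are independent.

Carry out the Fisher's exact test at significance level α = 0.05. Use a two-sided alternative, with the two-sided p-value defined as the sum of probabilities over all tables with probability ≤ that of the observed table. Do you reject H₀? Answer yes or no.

reject H₀: no

Margins: r₁=18, r₂=13, c₁=17, c₂=14, n=31
p_obs = C(18,12)·C(13,5)/C(31,17); sum pmf over tables with pmf ≤ p_obs
p-value (two-sided) = 0.15696
At α=0.05: p ≥ α → fail to reject H₀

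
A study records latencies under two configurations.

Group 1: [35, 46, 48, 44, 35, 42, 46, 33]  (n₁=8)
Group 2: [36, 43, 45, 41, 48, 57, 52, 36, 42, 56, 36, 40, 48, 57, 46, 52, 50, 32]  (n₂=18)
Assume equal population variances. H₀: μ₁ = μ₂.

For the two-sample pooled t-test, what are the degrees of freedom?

df = n₁ + n₂ − 2 = 8 + 18 − 2 = 24

degrees of freedom = 24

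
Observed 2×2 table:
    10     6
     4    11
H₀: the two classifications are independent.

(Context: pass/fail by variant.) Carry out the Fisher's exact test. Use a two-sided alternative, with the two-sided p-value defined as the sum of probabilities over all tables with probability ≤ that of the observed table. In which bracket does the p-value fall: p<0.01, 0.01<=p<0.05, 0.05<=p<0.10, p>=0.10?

p-value bracket: 0.05<=p<0.10

Margins: r₁=16, r₂=15, c₁=14, c₂=17, n=31
p_obs = C(16,10)·C(15,4)/C(31,14); sum pmf over tables with pmf ≤ p_obs
p-value (two-sided) = 0.07317
→ bracket: 0.05<=p<0.10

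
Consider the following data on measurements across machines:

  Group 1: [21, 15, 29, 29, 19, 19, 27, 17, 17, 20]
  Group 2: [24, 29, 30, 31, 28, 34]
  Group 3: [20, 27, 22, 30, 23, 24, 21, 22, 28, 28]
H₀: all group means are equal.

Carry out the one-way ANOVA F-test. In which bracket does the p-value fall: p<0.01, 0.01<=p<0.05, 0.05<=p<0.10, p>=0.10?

Group means [21.30, 29.33, 24.50], grand mean 24.385
SSB = Σnᵢ(x̄ᵢ−x̄)² = 242.221; SSW = ΣΣ(x−x̄ᵢ)² = 403.933
MSB = 242.221/2 = 121.1103; MSW = 403.933/23 = 17.5623
F = MSB/MSW = 6.8960
df = (2, 23)
p-value (upper-tail) = 0.00451
→ bracket: p<0.01

p-value bracket: p<0.01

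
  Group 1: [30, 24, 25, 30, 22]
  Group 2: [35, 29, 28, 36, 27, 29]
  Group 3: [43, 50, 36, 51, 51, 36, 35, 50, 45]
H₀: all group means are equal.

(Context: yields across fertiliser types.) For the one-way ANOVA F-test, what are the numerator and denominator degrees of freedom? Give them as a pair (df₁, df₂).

k = 3 groups, N = 20 total
df = (k−1, N−k) = (3−1, 20−3) = (2, 17)

degrees of freedom = [2, 17]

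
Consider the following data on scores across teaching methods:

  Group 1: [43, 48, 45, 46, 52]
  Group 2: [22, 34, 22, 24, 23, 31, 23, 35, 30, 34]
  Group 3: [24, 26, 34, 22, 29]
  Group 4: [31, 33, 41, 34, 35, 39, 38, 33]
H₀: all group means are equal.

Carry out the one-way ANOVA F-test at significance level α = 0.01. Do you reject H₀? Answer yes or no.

reject H₀: yes

Group means [46.80, 27.80, 27.00, 35.50], grand mean 33.250
SSB = Σnᵢ(x̄ᵢ−x̄)² = 1450.850; SSW = ΣΣ(x−x̄ᵢ)² = 490.400
MSB = 1450.850/3 = 483.6167; MSW = 490.400/24 = 20.4333
F = MSB/MSW = 23.6680
df = (3, 24)
p-value (upper-tail) = 0.00000
At α=0.01: p < α → reject H₀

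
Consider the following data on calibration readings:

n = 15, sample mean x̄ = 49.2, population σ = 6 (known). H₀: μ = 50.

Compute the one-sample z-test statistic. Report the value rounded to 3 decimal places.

test statistic = -0.516

SE = σ/√n = 6/√15 = 1.5492
z = (x̄−μ₀)/SE = (49.2−50)/1.5492 = -0.5164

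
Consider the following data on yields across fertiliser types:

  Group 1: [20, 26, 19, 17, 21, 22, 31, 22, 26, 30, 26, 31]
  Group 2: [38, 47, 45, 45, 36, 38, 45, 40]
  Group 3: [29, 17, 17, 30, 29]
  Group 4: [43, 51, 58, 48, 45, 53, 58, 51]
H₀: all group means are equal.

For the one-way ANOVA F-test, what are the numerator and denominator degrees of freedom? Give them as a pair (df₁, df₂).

k = 4 groups, N = 33 total
df = (k−1, N−k) = (4−1, 33−4) = (3, 29)

degrees of freedom = [3, 29]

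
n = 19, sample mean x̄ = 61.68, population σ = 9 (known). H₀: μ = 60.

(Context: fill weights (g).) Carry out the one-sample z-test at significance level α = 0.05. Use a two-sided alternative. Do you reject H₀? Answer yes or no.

SE = σ/√n = 9/√19 = 2.0647
z = (x̄−μ₀)/SE = (61.68−60)/2.0647 = 0.8137
p-value (two-sided) = 0.41584
At α=0.05: p ≥ α → fail to reject H₀

reject H₀: no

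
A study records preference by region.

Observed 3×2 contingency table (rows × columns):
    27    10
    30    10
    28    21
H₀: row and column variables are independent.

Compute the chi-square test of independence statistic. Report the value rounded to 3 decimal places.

test statistic = 3.924

Row totals [37, 40, 49], col totals [85, 41], n=126
χ² = (27−24.96)²/24.96 + (10−12.04)²/12.04 + (30−26.98)²/26.98 + (10−13.02)²/13.02 + (28−33.06)²/33.06 + (21−15.94)²/15.94 = 3.9243
df = 2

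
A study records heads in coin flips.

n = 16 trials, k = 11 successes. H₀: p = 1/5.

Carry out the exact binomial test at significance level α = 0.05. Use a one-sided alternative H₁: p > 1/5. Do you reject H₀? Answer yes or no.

Exact binomial: n=16, k=11, p₀=1/5=0.2000
P(X≥11) from Σ C(n,i)·p₀^i·(1−p₀)^(n−i)
p-value (one-sided, H₁ greater) = 0.00003
At α=0.05: p < α → reject H₀

reject H₀: yes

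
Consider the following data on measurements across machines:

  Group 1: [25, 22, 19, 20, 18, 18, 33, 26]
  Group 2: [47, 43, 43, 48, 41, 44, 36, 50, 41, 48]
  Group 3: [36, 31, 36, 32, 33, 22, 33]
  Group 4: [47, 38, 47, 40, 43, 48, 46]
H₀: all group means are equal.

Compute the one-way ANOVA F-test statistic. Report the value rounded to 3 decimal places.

test statistic = 43.400

Group means [22.62, 44.10, 31.86, 44.14], grand mean 36.062
SSB = Σnᵢ(x̄ᵢ−x̄)² = 2671.386; SSW = ΣΣ(x−x̄ᵢ)² = 574.489
MSB = 2671.386/3 = 890.4619; MSW = 574.489/28 = 20.5175
F = MSB/MSW = 43.4002
df = (3, 28)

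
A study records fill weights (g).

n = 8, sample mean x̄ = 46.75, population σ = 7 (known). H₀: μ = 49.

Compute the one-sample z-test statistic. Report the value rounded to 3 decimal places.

SE = σ/√n = 7/√8 = 2.4749
z = (x̄−μ₀)/SE = (46.75−49)/2.4749 = -0.9091

test statistic = -0.909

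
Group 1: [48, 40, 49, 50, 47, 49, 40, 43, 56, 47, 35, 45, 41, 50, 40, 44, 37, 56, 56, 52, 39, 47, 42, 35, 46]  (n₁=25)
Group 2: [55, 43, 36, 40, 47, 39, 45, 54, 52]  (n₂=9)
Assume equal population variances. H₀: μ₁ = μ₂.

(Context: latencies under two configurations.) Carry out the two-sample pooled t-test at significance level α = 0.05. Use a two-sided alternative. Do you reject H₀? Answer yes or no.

x̄₁=45.360, s₁=6.184, n₁=25
x̄₂=45.667, s₂=6.856, n₂=9
s_p² = [24·6.184² + 8·6.856²]/32 = 40.4300
SE = √(s_p²·(1/25+1/9)) = 2.4717
t = (45.360−45.667)/2.4717 = -0.1241
df = 32
p-value (two-sided) = 0.90204
At α=0.05: p ≥ α → fail to reject H₀

reject H₀: no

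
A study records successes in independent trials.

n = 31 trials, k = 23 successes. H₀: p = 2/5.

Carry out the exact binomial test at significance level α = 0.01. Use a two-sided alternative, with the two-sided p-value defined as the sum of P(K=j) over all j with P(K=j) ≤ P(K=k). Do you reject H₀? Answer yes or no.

reject H₀: yes

Exact binomial: n=31, k=23, p₀=2/5=0.4000
P(X=j) = C(n,j)·p₀^j·(1−p₀)^(n−j); p = Σ P(X=j) over j with P(X=j) ≤ P(X=23)
p-value (two-sided) = 0.00015
At α=0.01: p < α → reject H₀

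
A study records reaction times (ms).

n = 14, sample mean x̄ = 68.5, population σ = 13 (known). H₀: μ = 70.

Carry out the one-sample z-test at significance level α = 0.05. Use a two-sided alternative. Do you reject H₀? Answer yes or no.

SE = σ/√n = 13/√14 = 3.4744
z = (x̄−μ₀)/SE = (68.5−70)/3.4744 = -0.4317
p-value (two-sided) = 0.66594
At α=0.05: p ≥ α → fail to reject H₀

reject H₀: no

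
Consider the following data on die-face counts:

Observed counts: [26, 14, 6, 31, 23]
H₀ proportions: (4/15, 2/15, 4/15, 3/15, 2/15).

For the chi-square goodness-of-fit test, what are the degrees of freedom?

degrees of freedom = 4

df = k − 1 = 5 − 1 = 4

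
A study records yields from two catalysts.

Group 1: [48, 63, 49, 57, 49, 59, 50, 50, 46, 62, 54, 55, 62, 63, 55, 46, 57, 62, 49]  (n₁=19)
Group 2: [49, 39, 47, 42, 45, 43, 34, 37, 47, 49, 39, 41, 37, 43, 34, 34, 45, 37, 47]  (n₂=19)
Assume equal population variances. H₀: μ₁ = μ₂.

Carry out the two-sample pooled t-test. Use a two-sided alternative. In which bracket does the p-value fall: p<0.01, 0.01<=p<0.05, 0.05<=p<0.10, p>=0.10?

p-value bracket: p<0.01

x̄₁=54.526, s₁=6.077, n₁=19
x̄₂=41.526, s₂=5.136, n₂=19
s_p² = [18·6.077² + 18·5.136²]/36 = 31.6520
SE = √(s_p²·(1/19+1/19)) = 1.8253
t = (54.526−41.526)/1.8253 = 7.1220
df = 36
p-value (two-sided) = 0.00000
→ bracket: p<0.01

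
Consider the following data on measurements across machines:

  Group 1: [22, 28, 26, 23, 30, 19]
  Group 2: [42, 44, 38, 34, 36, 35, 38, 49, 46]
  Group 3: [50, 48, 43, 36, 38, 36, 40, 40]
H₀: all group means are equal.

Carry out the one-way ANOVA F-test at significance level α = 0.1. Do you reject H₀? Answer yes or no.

Group means [24.67, 40.22, 41.38], grand mean 36.565
SSB = Σnᵢ(x̄ᵢ−x̄)² = 1154.888; SSW = ΣΣ(x−x̄ᵢ)² = 498.764
MSB = 1154.888/2 = 577.4441; MSW = 498.764/20 = 24.9382
F = MSB/MSW = 23.1550
df = (2, 20)
p-value (upper-tail) = 0.00001
At α=0.1: p < α → reject H₀

reject H₀: yes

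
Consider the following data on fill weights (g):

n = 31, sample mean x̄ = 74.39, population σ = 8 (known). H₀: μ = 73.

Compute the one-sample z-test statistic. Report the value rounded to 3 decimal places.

SE = σ/√n = 8/√31 = 1.4368
z = (x̄−μ₀)/SE = (74.39−73)/1.4368 = 0.9674

test statistic = 0.967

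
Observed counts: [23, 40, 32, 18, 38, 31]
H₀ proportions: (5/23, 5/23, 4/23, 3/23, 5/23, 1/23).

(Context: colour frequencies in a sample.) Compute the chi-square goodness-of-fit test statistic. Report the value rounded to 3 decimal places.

test statistic = 75.752

n = 182; E_i = n·p_i = [39.57, 39.57, 31.65, 23.74, 39.57, 7.91]
χ² = (23−39.57)²/39.57 + (40−39.57)²/39.57 + (32−31.65)²/31.65 + (18−23.74)²/23.74 + (38−39.57)²/39.57 + (31−7.91)²/7.91 = 75.7516
df = 5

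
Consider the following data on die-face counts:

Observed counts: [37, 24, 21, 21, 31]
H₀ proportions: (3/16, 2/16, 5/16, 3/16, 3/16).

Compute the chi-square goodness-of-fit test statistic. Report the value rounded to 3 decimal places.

n = 134; E_i = n·p_i = [25.12, 16.75, 41.88, 25.12, 25.12]
χ² = (37−25.12)²/25.12 + (24−16.75)²/16.75 + (21−41.88)²/41.88 + (21−25.12)²/25.12 + (31−25.12)²/25.12 = 21.2080
df = 4

test statistic = 21.208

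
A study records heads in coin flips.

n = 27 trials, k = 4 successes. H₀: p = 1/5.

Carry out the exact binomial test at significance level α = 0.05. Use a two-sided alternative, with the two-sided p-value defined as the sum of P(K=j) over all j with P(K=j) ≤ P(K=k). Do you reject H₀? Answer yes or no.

Exact binomial: n=27, k=4, p₀=1/5=0.2000
P(X=j) = C(n,j)·p₀^j·(1−p₀)^(n−j); p = Σ P(X=j) over j with P(X=j) ≤ P(X=4)
p-value (two-sided) = 0.63465
At α=0.05: p ≥ α → fail to reject H₀

reject H₀: no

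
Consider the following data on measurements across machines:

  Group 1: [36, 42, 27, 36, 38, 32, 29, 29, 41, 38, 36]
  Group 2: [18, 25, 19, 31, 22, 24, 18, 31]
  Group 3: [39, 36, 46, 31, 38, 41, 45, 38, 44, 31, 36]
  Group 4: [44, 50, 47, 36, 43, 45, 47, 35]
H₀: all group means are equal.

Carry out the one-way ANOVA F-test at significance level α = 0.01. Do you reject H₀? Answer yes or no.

reject H₀: yes

Group means [34.91, 23.50, 38.64, 43.38], grand mean 35.368
SSB = Σnᵢ(x̄ᵢ−x̄)² = 1759.513; SSW = ΣΣ(x−x̄ᵢ)² = 907.330
MSB = 1759.513/3 = 586.5042; MSW = 907.330/34 = 26.6862
F = MSB/MSW = 21.9778
df = (3, 34)
p-value (upper-tail) = 0.00000
At α=0.01: p < α → reject H₀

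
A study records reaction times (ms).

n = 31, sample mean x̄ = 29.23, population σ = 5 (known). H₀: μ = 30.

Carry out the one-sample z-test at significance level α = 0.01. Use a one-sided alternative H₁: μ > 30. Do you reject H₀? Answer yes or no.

SE = σ/√n = 5/√31 = 0.8980
z = (x̄−μ₀)/SE = (29.23−30)/0.8980 = -0.8574
p-value (one-sided, H₁ greater) = 0.80440
At α=0.01: p ≥ α → fail to reject H₀

reject H₀: no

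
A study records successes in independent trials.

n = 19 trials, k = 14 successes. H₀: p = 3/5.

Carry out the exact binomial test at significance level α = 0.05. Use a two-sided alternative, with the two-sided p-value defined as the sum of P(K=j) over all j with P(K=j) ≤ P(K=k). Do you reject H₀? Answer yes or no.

reject H₀: no

Exact binomial: n=19, k=14, p₀=3/5=0.6000
P(X=j) = C(n,j)·p₀^j·(1−p₀)^(n−j); p = Σ P(X=j) over j with P(X=j) ≤ P(X=14)
p-value (two-sided) = 0.25140
At α=0.05: p ≥ α → fail to reject H₀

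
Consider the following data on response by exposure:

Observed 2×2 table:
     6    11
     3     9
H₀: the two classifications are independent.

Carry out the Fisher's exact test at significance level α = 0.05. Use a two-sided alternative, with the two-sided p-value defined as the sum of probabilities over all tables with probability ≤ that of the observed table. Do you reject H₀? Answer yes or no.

reject H₀: no

Margins: r₁=17, r₂=12, c₁=9, c₂=20, n=29
p_obs = C(17,6)·C(12,3)/C(29,9); sum pmf over tables with pmf ≤ p_obs
p-value (two-sided) = 0.69415
At α=0.05: p ≥ α → fail to reject H₀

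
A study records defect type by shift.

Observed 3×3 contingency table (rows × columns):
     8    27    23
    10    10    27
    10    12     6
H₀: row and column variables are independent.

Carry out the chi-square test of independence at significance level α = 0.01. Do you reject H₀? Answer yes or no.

Row totals [58, 47, 28], col totals [28, 49, 56], n=133
χ² = (8−12.21)²/12.21 + (27−21.37)²/21.37 + (23−24.42)²/24.42 + (10−9.89)²/9.89 + (10−17.32)²/17.32 + (27−19.79)²/19.79 + (10−5.89)²/5.89 + (12−10.32)²/10.32 + (6−11.79)²/11.79 = 14.7150
df = 4
p-value (upper-tail) = 0.00533
At α=0.01: p < α → reject H₀

reject H₀: yes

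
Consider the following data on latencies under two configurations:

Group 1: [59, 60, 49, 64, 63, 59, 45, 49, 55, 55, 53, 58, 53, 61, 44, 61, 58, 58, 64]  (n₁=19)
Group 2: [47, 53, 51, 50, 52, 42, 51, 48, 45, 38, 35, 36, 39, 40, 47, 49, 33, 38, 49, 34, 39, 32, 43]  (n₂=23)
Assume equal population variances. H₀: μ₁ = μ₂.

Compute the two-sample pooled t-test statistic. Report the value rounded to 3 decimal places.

test statistic = 6.585

x̄₁=56.211, s₁=6.033, n₁=19
x̄₂=43.087, s₂=6.735, n₂=23
s_p² = [18·6.033² + 22·6.735²]/40 = 41.3246
SE = √(s_p²·(1/19+1/23)) = 1.9929
t = (56.211−43.087)/1.9929 = 6.5851
df = 40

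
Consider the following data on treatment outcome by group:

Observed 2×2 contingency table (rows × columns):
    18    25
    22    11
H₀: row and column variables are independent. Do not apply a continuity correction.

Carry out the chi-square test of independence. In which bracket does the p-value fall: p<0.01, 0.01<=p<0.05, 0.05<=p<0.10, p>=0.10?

p-value bracket: 0.01<=p<0.05

Row totals [43, 33], col totals [40, 36], n=76
χ² = (18−22.63)²/22.63 + (25−20.37)²/20.37 + (22−17.37)²/17.37 + (11−15.63)²/15.63 = 4.6084
df = 1
p-value (upper-tail) = 0.03181
→ bracket: 0.01<=p<0.05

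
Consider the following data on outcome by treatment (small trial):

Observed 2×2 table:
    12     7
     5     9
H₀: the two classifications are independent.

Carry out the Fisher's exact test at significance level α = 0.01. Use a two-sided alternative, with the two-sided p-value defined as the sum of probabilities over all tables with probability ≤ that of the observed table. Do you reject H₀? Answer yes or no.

Margins: r₁=19, r₂=14, c₁=17, c₂=16, n=33
p_obs = C(19,12)·C(14,5)/C(33,17); sum pmf over tables with pmf ≤ p_obs
p-value (two-sided) = 0.16632
At α=0.01: p ≥ α → fail to reject H₀

reject H₀: no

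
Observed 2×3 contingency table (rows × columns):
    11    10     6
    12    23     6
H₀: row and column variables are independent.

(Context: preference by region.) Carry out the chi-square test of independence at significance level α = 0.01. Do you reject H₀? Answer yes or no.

reject H₀: no

Row totals [27, 41], col totals [23, 33, 12], n=68
χ² = (11−9.13)²/9.13 + (10−13.10)²/13.10 + (6−4.76)²/4.76 + (12−13.87)²/13.87 + (23−19.90)²/19.90 + (6−7.24)²/7.24 = 2.3834
df = 2
p-value (upper-tail) = 0.30371
At α=0.01: p ≥ α → fail to reject H₀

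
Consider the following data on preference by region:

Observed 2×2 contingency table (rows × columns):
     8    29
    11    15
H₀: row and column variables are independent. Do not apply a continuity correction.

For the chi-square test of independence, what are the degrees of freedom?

degrees of freedom = 1

df = (r−1)(c−1) = (2−1)·(2−1) = 1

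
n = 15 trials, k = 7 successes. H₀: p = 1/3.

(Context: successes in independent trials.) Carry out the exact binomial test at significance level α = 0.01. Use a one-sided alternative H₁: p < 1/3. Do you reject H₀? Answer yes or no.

Exact binomial: n=15, k=7, p₀=1/3=0.3333
P(X≤7) from Σ C(n,i)·p₀^i·(1−p₀)^(n−i)
p-value (one-sided, H₁ less) = 0.91177
At α=0.01: p ≥ α → fail to reject H₀

reject H₀: no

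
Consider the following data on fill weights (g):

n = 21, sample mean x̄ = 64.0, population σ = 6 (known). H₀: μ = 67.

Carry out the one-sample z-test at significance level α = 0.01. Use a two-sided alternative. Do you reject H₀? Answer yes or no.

reject H₀: no

SE = σ/√n = 6/√21 = 1.3093
z = (x̄−μ₀)/SE = (64.0−67)/1.3093 = -2.2913
p-value (two-sided) = 0.02195
At α=0.01: p ≥ α → fail to reject H₀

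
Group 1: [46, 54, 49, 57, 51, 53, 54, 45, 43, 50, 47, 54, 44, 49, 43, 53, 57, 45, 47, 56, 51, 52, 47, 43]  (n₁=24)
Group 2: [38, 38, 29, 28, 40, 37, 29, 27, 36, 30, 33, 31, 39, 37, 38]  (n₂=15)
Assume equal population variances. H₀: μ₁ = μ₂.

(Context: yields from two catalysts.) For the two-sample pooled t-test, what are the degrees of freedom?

df = n₁ + n₂ − 2 = 24 + 15 − 2 = 37

degrees of freedom = 37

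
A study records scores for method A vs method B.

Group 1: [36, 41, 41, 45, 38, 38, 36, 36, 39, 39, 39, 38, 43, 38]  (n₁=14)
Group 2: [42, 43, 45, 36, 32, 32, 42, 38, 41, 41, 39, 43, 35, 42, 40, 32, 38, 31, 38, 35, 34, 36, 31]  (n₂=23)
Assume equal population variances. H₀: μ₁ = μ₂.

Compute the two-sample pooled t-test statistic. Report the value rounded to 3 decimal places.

test statistic = 1.101

x̄₁=39.071, s₁=2.645, n₁=14
x̄₂=37.652, s₂=4.344, n₂=23
s_p² = [13·2.645² + 22·4.344²]/35 = 14.4613
SE = √(s_p²·(1/14+1/23)) = 1.2891
t = (39.071−37.652)/1.2891 = 1.1010
df = 35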